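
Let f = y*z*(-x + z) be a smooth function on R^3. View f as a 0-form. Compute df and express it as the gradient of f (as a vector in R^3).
df = (-y*z) dx + (z*(-x + z)) dy + (y*(-x + 2*z)) dz; grad f = (-y*z, z*(-x + z), y*(-x + 2*z))

For a 0-form f, d f = (∂f/∂x) dx + (∂f/∂y) dy + (∂f/∂z) dz. The components of the vector representation are exactly the entries of grad f in Cartesian coordinates:
  ∂f/∂x = -y*z
  ∂f/∂y = z*(-x + z)
  ∂f/∂z = y*(-x + 2*z).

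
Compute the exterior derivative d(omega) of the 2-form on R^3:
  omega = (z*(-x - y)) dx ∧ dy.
d(omega) = (-x - y) dx ∧ dy ∧ dz

For a 2-form omega = sum_{i<j} g_{ij} dx_i ∧ dx_j, the exterior derivative is
  d(omega) = sum_{i<j} d(g_{ij}) ∧ dx_i ∧ dx_j = sum_{i<j, k} (∂g_{ij}/∂x_k) dx_k ∧ dx_i ∧ dx_j.
Expand each term, using dx_k ∧ dx_i ∧ dx_j = sgn(permutation) dx_{(a)} ∧ dx_{(b)} ∧ dx_{(c)} with (a < b < c) sorted:
  d(z*(-x - y)) includes (∂/∂z)(z*(-x - y)) dz = (-x - y) dz, which multiplied by dx ∧ dy gives (-x - y) dx ∧ dy ∧ dz
Collecting like 3-forms: d(omega) = (-x - y) dx ∧ dy ∧ dz.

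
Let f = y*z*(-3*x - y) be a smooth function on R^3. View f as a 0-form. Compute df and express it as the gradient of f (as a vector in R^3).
df = (-3*y*z) dx + (z*(-3*x - 2*y)) dy + (y*(-3*x - y)) dz; grad f = (-3*y*z, z*(-3*x - 2*y), y*(-3*x - y))

For a 0-form f, d f = (∂f/∂x) dx + (∂f/∂y) dy + (∂f/∂z) dz. The components of the vector representation are exactly the entries of grad f in Cartesian coordinates:
  ∂f/∂x = -3*y*z
  ∂f/∂y = z*(-3*x - 2*y)
  ∂f/∂z = y*(-3*x - y).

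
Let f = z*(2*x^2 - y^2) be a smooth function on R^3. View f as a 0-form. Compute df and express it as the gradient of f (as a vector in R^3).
df = (4*x*z) dx + (-2*y*z) dy + (2*x^2 - y^2) dz; grad f = (4*x*z, -2*y*z, 2*x^2 - y^2)

For a 0-form f, d f = (∂f/∂x) dx + (∂f/∂y) dy + (∂f/∂z) dz. The components of the vector representation are exactly the entries of grad f in Cartesian coordinates:
  ∂f/∂x = 4*x*z
  ∂f/∂y = -2*y*z
  ∂f/∂z = 2*x^2 - y^2.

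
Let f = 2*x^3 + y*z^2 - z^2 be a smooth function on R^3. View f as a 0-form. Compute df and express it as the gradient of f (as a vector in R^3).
df = (6*x^2) dx + (z^2) dy + (2*z*(y - 1)) dz; grad f = (6*x^2, z^2, 2*z*(y - 1))

For a 0-form f, d f = (∂f/∂x) dx + (∂f/∂y) dy + (∂f/∂z) dz. The components of the vector representation are exactly the entries of grad f in Cartesian coordinates:
  ∂f/∂x = 6*x^2
  ∂f/∂y = z^2
  ∂f/∂z = 2*z*(y - 1).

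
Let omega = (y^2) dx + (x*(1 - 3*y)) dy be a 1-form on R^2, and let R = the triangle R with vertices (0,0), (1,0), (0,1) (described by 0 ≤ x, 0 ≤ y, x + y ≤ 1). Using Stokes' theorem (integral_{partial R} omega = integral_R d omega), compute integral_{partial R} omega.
integral_(partial R) omega = -1/3

Stokes: integral_partial_R omega = integral_R d omega with d omega = (∂Q/∂x - ∂P/∂y) dx ∧ dy.
  ∂Q/∂x = 1 - 3*y
  ∂P/∂y = 2*y
  integrand = ∂Q/∂x - ∂P/∂y = 1 - 5*y.
Integrating over R: integral_0^1 integral_0^{1-x} (1 - 5*y) dy dx = -1/3.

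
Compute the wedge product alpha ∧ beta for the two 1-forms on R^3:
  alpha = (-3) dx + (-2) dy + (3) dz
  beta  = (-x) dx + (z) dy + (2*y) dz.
alpha ∧ beta = (-2*x - 3*z) dx ∧ dy + (3*x - 6*y) dx ∧ dz + (-4*y - 3*z) dy ∧ dz

Distribute the wedge, using dx_i ∧ dx_j = -dx_j ∧ dx_i and dx_i ∧ dx_i = 0. For each pair (i, j) with i < j, the coefficient of dx_i ∧ dx_j in alpha ∧ beta is (alpha_i * beta_j - alpha_j * beta_i). Collecting: alpha ∧ beta = (-2*x - 3*z) dx ∧ dy + (3*x - 6*y) dx ∧ dz + (-4*y - 3*z) dy ∧ dz.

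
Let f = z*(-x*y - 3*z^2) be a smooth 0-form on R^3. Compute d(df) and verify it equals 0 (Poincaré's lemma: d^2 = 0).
d(df) = 0

Step 1: df = sum_i (∂f/∂x_i) dx_i = (-y*z) dx + (-x*z) dy + (-x*y - 9*z^2) dz.
Step 2: Apply d again. Using the 1-form formula, the coefficient of dx ∧ dy in d(df) is ∂^2 f/∂x ∂y - ∂^2 f/∂y ∂x = (-z) - (-z) = 0 (equality of mixed partials for smooth f).
Similarly for dx ∧ dz and dy ∧ dz — all coefficients vanish. So d(df) = 0.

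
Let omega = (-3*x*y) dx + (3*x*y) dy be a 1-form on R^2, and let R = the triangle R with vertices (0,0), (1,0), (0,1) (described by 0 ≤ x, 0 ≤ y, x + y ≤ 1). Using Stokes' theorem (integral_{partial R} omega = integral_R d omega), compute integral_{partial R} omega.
integral_(partial R) omega = 1

Stokes: integral_partial_R omega = integral_R d omega with d omega = (∂Q/∂x - ∂P/∂y) dx ∧ dy.
  ∂Q/∂x = 3*y
  ∂P/∂y = -3*x
  integrand = ∂Q/∂x - ∂P/∂y = 3*x + 3*y.
Integrating over R: integral_0^1 integral_0^{1-x} (3*x + 3*y) dy dx = 1.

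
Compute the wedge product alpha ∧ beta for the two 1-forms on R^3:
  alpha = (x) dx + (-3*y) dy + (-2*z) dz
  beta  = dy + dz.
alpha ∧ beta = (x) dx ∧ dy + (x) dx ∧ dz + (-3*y + 2*z) dy ∧ dz

Distribute the wedge, using dx_i ∧ dx_j = -dx_j ∧ dx_i and dx_i ∧ dx_i = 0. For each pair (i, j) with i < j, the coefficient of dx_i ∧ dx_j in alpha ∧ beta is (alpha_i * beta_j - alpha_j * beta_i). Collecting: alpha ∧ beta = (x) dx ∧ dy + (x) dx ∧ dz + (-3*y + 2*z) dy ∧ dz.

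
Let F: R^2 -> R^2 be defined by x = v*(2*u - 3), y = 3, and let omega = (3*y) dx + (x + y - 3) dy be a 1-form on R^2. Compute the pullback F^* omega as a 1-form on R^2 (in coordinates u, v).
F^* omega = (18*v) du + (18*u - 27) dv

Using F^*(f dg) = (f ∘ F) d(g ∘ F), substitute each coordinate x_i by F_i(u, v) in f_i, and replace dx_i by d F_i = (∂F_i/∂u) du + (∂F_i/∂v) dv.
  For the x component: f_1(F) = 9; d F_1 = (2*v) du + (2*u - 3) dv
  For the y component: f_2(F) = v*(2*u - 3); d F_2 = (0) du + (0) dv
Combining and collecting du, dv coefficients:
  coeff of du: 18*v
  coeff of dv: 18*u - 27
F^* omega = (18*v) du + (18*u - 27) dv.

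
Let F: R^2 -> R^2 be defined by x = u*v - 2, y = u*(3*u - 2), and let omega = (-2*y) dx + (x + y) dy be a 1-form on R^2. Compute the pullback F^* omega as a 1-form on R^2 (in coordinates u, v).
F^* omega = (18*u^3 - 18*u^2 + 2*u*v - 8*u + 4) du + (u^2*(4 - 6*u)) dv

Using F^*(f dg) = (f ∘ F) d(g ∘ F), substitute each coordinate x_i by F_i(u, v) in f_i, and replace dx_i by d F_i = (∂F_i/∂u) du + (∂F_i/∂v) dv.
  For the x component: f_1(F) = 2*u*(2 - 3*u); d F_1 = (v) du + (u) dv
  For the y component: f_2(F) = 3*u^2 + u*v - 2*u - 2; d F_2 = (6*u - 2) du + (0) dv
Combining and collecting du, dv coefficients:
  coeff of du: 18*u^3 - 18*u^2 + 2*u*v - 8*u + 4
  coeff of dv: u^2*(4 - 6*u)
F^* omega = (18*u^3 - 18*u^2 + 2*u*v - 8*u + 4) du + (u^2*(4 - 6*u)) dv.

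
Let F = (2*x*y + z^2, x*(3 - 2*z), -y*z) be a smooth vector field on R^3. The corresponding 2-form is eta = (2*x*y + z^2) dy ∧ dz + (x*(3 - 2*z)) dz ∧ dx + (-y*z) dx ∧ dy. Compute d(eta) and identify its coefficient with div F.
d(eta) = (y) dx ∧ dy ∧ dz; div F = y

For a 2-form in R^3 of the form above, applying d gives a 3-form with coefficient ∂P/∂x + ∂Q/∂y + ∂R/∂z:
  ∂P/∂x = 2*y
  ∂Q/∂y = 0
  ∂R/∂z = -y
Sum = y, which is exactly div F.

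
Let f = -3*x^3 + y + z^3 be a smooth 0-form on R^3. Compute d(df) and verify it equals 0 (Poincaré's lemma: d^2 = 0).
d(df) = 0

Step 1: df = sum_i (∂f/∂x_i) dx_i = (-9*x^2) dx + (1) dy + (3*z^2) dz.
Step 2: Apply d again. Using the 1-form formula, the coefficient of dx ∧ dy in d(df) is ∂^2 f/∂x ∂y - ∂^2 f/∂y ∂x = (0) - (0) = 0 (equality of mixed partials for smooth f).
Similarly for dx ∧ dz and dy ∧ dz — all coefficients vanish. So d(df) = 0.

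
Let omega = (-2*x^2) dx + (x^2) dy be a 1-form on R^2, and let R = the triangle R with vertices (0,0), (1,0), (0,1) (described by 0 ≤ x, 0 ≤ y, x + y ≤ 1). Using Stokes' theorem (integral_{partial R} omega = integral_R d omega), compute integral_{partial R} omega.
integral_(partial R) omega = 1/3

Stokes: integral_partial_R omega = integral_R d omega with d omega = (∂Q/∂x - ∂P/∂y) dx ∧ dy.
  ∂Q/∂x = 2*x
  ∂P/∂y = 0
  integrand = ∂Q/∂x - ∂P/∂y = 2*x.
Integrating over R: integral_0^1 integral_0^{1-x} (2*x) dy dx = 1/3.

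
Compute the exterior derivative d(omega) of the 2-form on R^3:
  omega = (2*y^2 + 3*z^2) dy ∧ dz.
d(omega) = 0

For a 2-form omega = sum_{i<j} g_{ij} dx_i ∧ dx_j, the exterior derivative is
  d(omega) = sum_{i<j} d(g_{ij}) ∧ dx_i ∧ dx_j = sum_{i<j, k} (∂g_{ij}/∂x_k) dx_k ∧ dx_i ∧ dx_j.
Expand each term, using dx_k ∧ dx_i ∧ dx_j = sgn(permutation) dx_{(a)} ∧ dx_{(b)} ∧ dx_{(c)} with (a < b < c) sorted:

Collecting like 3-forms: d(omega) = 0.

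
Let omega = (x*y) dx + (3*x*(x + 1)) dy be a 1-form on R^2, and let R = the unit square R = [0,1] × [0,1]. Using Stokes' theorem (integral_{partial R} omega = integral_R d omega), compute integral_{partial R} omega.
integral_(partial R) omega = 11/2

Stokes: integral_partial_R omega = integral_R d omega with d omega = (∂Q/∂x - ∂P/∂y) dx ∧ dy.
  ∂Q/∂x = 6*x + 3
  ∂P/∂y = x
  integrand = ∂Q/∂x - ∂P/∂y = 5*x + 3.
Integrating over R: integral_0^1 integral_0^1 (5*x + 3) dx dy = 11/2.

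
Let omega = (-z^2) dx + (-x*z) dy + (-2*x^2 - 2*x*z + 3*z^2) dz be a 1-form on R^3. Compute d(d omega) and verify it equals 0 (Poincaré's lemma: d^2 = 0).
d(d omega) = 0

Step 1: d omega = sum_{i<j} (∂f_j/∂x_i - ∂f_i/∂x_j) dx_i ∧ dx_j:
  coeff of dx ∧ dy: -z
  coeff of dx ∧ dz: -4*x
  coeff of dy ∧ dz: x
Step 2: Apply d again to each 2-form coefficient. The only possible 3-form in R^3 is dx ∧ dy ∧ dz, with coefficient
  ∂(coeff of dy∧dz)/∂x - ∂(coeff of dx∧dz)/∂y + ∂(coeff of dx∧dy)/∂z
  = ∂/∂x (x) - ∂/∂y (-4*x) + ∂/∂z (-z).
Each of these terms simplifies to sums of mixed partials that cancel in pairs. The result is 0 (by equality of mixed partials for smooth functions — Schwarz / Clairaut).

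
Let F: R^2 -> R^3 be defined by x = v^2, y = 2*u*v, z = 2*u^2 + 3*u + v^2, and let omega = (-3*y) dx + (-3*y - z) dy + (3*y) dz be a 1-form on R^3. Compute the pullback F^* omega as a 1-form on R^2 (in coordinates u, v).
F^* omega = (2*v*(10*u^2 - 6*u*v + 6*u - v^2)) du + (2*u*(-2*u^2 - 6*u*v - 3*u - v^2)) dv

Using F^*(f dg) = (f ∘ F) d(g ∘ F), substitute each coordinate x_i by F_i(u, v) in f_i, and replace dx_i by d F_i = (∂F_i/∂u) du + (∂F_i/∂v) dv.
  For the x component: f_1(F) = -6*u*v; d F_1 = (0) du + (2*v) dv
  For the y component: f_2(F) = -2*u^2 - 6*u*v - 3*u - v^2; d F_2 = (2*v) du + (2*u) dv
  For the z component: f_3(F) = 6*u*v; d F_3 = (4*u + 3) du + (2*v) dv
Combining and collecting du, dv coefficients:
  coeff of du: 2*v*(10*u^2 - 6*u*v + 6*u - v^2)
  coeff of dv: 2*u*(-2*u^2 - 6*u*v - 3*u - v^2)
F^* omega = (2*v*(10*u^2 - 6*u*v + 6*u - v^2)) du + (2*u*(-2*u^2 - 6*u*v - 3*u - v^2)) dv.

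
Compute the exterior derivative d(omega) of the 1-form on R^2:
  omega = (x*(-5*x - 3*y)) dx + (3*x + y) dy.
d(omega) = (3*x + 3) dx ∧ dy

For a 1-form omega = sum_i f_i dx_i, the exterior derivative is
  d(omega) = sum_{i < j} (∂f_j/∂x_i - ∂f_i/∂x_j) dx_i ∧ dx_j.
  coefficient of dx ∧ dy: ∂f_2/∂x - ∂f_1/∂y = ∂(3*x + y)/∂x - ∂(x*(-5*x - 3*y))/∂y = 3*x + 3
Assembling: d(omega) = (3*x + 3) dx ∧ dy.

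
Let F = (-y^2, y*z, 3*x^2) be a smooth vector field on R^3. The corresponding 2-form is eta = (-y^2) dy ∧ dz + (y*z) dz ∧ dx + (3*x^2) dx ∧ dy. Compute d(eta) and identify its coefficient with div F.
d(eta) = (z) dx ∧ dy ∧ dz; div F = z

For a 2-form in R^3 of the form above, applying d gives a 3-form with coefficient ∂P/∂x + ∂Q/∂y + ∂R/∂z:
  ∂P/∂x = 0
  ∂Q/∂y = z
  ∂R/∂z = 0
Sum = z, which is exactly div F.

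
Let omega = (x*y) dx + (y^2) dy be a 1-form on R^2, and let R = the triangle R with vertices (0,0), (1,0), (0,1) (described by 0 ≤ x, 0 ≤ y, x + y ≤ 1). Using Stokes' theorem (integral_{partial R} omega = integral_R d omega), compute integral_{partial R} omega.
integral_(partial R) omega = -1/6

Stokes: integral_partial_R omega = integral_R d omega with d omega = (∂Q/∂x - ∂P/∂y) dx ∧ dy.
  ∂Q/∂x = 0
  ∂P/∂y = x
  integrand = ∂Q/∂x - ∂P/∂y = -x.
Integrating over R: integral_0^1 integral_0^{1-x} (-x) dy dx = -1/6.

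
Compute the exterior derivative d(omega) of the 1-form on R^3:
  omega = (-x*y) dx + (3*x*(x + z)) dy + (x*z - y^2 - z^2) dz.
d(omega) = (7*x + 3*z) dx ∧ dy + (z) dx ∧ dz + (-3*x - 2*y) dy ∧ dz

For a 1-form omega = sum_i f_i dx_i, the exterior derivative is
  d(omega) = sum_{i < j} (∂f_j/∂x_i - ∂f_i/∂x_j) dx_i ∧ dx_j.
  coefficient of dx ∧ dy: ∂f_2/∂x - ∂f_1/∂y = ∂(3*x*(x + z))/∂x - ∂(-x*y)/∂y = 7*x + 3*z
  coefficient of dx ∧ dz: ∂f_3/∂x - ∂f_1/∂z = ∂(x*z - y^2 - z^2)/∂x - ∂(-x*y)/∂z = z
  coefficient of dy ∧ dz: ∂f_3/∂y - ∂f_2/∂z = ∂(x*z - y^2 - z^2)/∂y - ∂(3*x*(x + z))/∂z = -3*x - 2*y
Assembling: d(omega) = (7*x + 3*z) dx ∧ dy + (z) dx ∧ dz + (-3*x - 2*y) dy ∧ dz.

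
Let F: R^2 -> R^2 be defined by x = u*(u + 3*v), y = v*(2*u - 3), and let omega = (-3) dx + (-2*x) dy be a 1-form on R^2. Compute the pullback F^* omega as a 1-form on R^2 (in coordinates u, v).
F^* omega = (-4*u^2*v - 12*u*v^2 - 6*u - 9*v) du + (u*(-4*u^2 - 12*u*v + 6*u + 18*v - 9)) dv

Using F^*(f dg) = (f ∘ F) d(g ∘ F), substitute each coordinate x_i by F_i(u, v) in f_i, and replace dx_i by d F_i = (∂F_i/∂u) du + (∂F_i/∂v) dv.
  For the x component: f_1(F) = -3; d F_1 = (2*u + 3*v) du + (3*u) dv
  For the y component: f_2(F) = 2*u*(-u - 3*v); d F_2 = (2*v) du + (2*u - 3) dv
Combining and collecting du, dv coefficients:
  coeff of du: -4*u^2*v - 12*u*v^2 - 6*u - 9*v
  coeff of dv: u*(-4*u^2 - 12*u*v + 6*u + 18*v - 9)
F^* omega = (-4*u^2*v - 12*u*v^2 - 6*u - 9*v) du + (u*(-4*u^2 - 12*u*v + 6*u + 18*v - 9)) dv.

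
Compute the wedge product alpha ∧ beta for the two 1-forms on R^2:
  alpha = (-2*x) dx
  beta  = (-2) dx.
alpha ∧ beta = 0

Distribute the wedge, using dx_i ∧ dx_j = -dx_j ∧ dx_i and dx_i ∧ dx_i = 0. For each pair (i, j) with i < j, the coefficient of dx_i ∧ dx_j in alpha ∧ beta is (alpha_i * beta_j - alpha_j * beta_i). Collecting: alpha ∧ beta = 0.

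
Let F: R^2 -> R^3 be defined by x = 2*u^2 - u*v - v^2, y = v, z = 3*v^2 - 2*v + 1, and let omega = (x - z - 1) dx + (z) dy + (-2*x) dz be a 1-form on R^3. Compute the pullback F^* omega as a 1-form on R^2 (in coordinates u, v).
F^* omega = (8*u^3 - 6*u^2*v - 15*u*v^2 + 8*u*v - 8*u + 4*v^3 - 2*v^2 + 2*v) du + (-2*u^3 - 27*u^2*v + 8*u^2 + 18*u*v^2 - 6*u*v + 2*u + 20*v^3 - 5*v^2 + 2*v + 1) dv

Using F^*(f dg) = (f ∘ F) d(g ∘ F), substitute each coordinate x_i by F_i(u, v) in f_i, and replace dx_i by d F_i = (∂F_i/∂u) du + (∂F_i/∂v) dv.
  For the x component: f_1(F) = 2*u^2 - u*v - 4*v^2 + 2*v - 2; d F_1 = (4*u - v) du + (-u - 2*v) dv
  For the y component: f_2(F) = 3*v^2 - 2*v + 1; d F_2 = (0) du + (1) dv
  For the z component: f_3(F) = -4*u^2 + 2*u*v + 2*v^2; d F_3 = (0) du + (6*v - 2) dv
Combining and collecting du, dv coefficients:
  coeff of du: 8*u^3 - 6*u^2*v - 15*u*v^2 + 8*u*v - 8*u + 4*v^3 - 2*v^2 + 2*v
  coeff of dv: -2*u^3 - 27*u^2*v + 8*u^2 + 18*u*v^2 - 6*u*v + 2*u + 20*v^3 - 5*v^2 + 2*v + 1
F^* omega = (8*u^3 - 6*u^2*v - 15*u*v^2 + 8*u*v - 8*u + 4*v^3 - 2*v^2 + 2*v) du + (-2*u^3 - 27*u^2*v + 8*u^2 + 18*u*v^2 - 6*u*v + 2*u + 20*v^3 - 5*v^2 + 2*v + 1) dv.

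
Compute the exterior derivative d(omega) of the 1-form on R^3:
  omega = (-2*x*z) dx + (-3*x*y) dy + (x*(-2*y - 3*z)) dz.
d(omega) = (-3*y) dx ∧ dy + (2*x - 2*y - 3*z) dx ∧ dz + (-2*x) dy ∧ dz

For a 1-form omega = sum_i f_i dx_i, the exterior derivative is
  d(omega) = sum_{i < j} (∂f_j/∂x_i - ∂f_i/∂x_j) dx_i ∧ dx_j.
  coefficient of dx ∧ dy: ∂f_2/∂x - ∂f_1/∂y = ∂(-3*x*y)/∂x - ∂(-2*x*z)/∂y = -3*y
  coefficient of dx ∧ dz: ∂f_3/∂x - ∂f_1/∂z = ∂(x*(-2*y - 3*z))/∂x - ∂(-2*x*z)/∂z = 2*x - 2*y - 3*z
  coefficient of dy ∧ dz: ∂f_3/∂y - ∂f_2/∂z = ∂(x*(-2*y - 3*z))/∂y - ∂(-3*x*y)/∂z = -2*x
Assembling: d(omega) = (-3*y) dx ∧ dy + (2*x - 2*y - 3*z) dx ∧ dz + (-2*x) dy ∧ dz.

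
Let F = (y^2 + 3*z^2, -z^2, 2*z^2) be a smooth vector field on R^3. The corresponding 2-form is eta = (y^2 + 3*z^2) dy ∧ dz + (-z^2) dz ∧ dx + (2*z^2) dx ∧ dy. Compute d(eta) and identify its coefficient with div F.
d(eta) = (4*z) dx ∧ dy ∧ dz; div F = 4*z

For a 2-form in R^3 of the form above, applying d gives a 3-form with coefficient ∂P/∂x + ∂Q/∂y + ∂R/∂z:
  ∂P/∂x = 0
  ∂Q/∂y = 0
  ∂R/∂z = 4*z
Sum = 4*z, which is exactly div F.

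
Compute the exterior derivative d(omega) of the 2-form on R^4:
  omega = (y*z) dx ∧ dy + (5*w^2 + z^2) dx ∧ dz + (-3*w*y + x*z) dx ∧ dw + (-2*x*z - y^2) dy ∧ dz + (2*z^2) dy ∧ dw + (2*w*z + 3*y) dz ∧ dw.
d(omega) = (y - 2*z) dx ∧ dy ∧ dz + (10*w - x) dx ∧ dz ∧ dw + (3*w) dx ∧ dy ∧ dw + (3 - 4*z) dy ∧ dz ∧ dw

For a 2-form omega = sum_{i<j} g_{ij} dx_i ∧ dx_j, the exterior derivative is
  d(omega) = sum_{i<j} d(g_{ij}) ∧ dx_i ∧ dx_j = sum_{i<j, k} (∂g_{ij}/∂x_k) dx_k ∧ dx_i ∧ dx_j.
Expand each term, using dx_k ∧ dx_i ∧ dx_j = sgn(permutation) dx_{(a)} ∧ dx_{(b)} ∧ dx_{(c)} with (a < b < c) sorted:
  d(y*z) includes (∂/∂z)(y*z) dz = (y) dz, which multiplied by dx ∧ dy gives (y) dx ∧ dy ∧ dz
  d(5*w^2 + z^2) includes (∂/∂w)(5*w^2 + z^2) dw = (10*w) dw, which multiplied by dx ∧ dz gives (10*w) dx ∧ dz ∧ dw
  d(-3*w*y + x*z) includes (∂/∂y)(-3*w*y + x*z) dy = (-3*w) dy, which multiplied by dx ∧ dw gives (3*w) dx ∧ dy ∧ dw
  d(-3*w*y + x*z) includes (∂/∂z)(-3*w*y + x*z) dz = (x) dz, which multiplied by dx ∧ dw gives (-x) dx ∧ dz ∧ dw
  d(-2*x*z - y^2) includes (∂/∂x)(-2*x*z - y^2) dx = (-2*z) dx, which multiplied by dy ∧ dz gives (-2*z) dx ∧ dy ∧ dz
  d(2*z^2) includes (∂/∂z)(2*z^2) dz = (4*z) dz, which multiplied by dy ∧ dw gives (-4*z) dy ∧ dz ∧ dw
  d(2*w*z + 3*y) includes (∂/∂y)(2*w*z + 3*y) dy = (3) dy, which multiplied by dz ∧ dw gives (3) dy ∧ dz ∧ dw
Collecting like 3-forms: d(omega) = (y - 2*z) dx ∧ dy ∧ dz + (10*w - x) dx ∧ dz ∧ dw + (3*w) dx ∧ dy ∧ dw + (3 - 4*z) dy ∧ dz ∧ dw.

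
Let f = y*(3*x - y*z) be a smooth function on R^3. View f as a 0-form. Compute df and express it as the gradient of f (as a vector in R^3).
df = (3*y) dx + (3*x - 2*y*z) dy + (-y^2) dz; grad f = (3*y, 3*x - 2*y*z, -y^2)

For a 0-form f, d f = (∂f/∂x) dx + (∂f/∂y) dy + (∂f/∂z) dz. The components of the vector representation are exactly the entries of grad f in Cartesian coordinates:
  ∂f/∂x = 3*y
  ∂f/∂y = 3*x - 2*y*z
  ∂f/∂z = -y^2.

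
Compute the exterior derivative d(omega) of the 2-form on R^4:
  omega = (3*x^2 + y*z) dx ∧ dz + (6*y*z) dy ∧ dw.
d(omega) = (-z) dx ∧ dy ∧ dz + (-6*y) dy ∧ dz ∧ dw

For a 2-form omega = sum_{i<j} g_{ij} dx_i ∧ dx_j, the exterior derivative is
  d(omega) = sum_{i<j} d(g_{ij}) ∧ dx_i ∧ dx_j = sum_{i<j, k} (∂g_{ij}/∂x_k) dx_k ∧ dx_i ∧ dx_j.
Expand each term, using dx_k ∧ dx_i ∧ dx_j = sgn(permutation) dx_{(a)} ∧ dx_{(b)} ∧ dx_{(c)} with (a < b < c) sorted:
  d(3*x^2 + y*z) includes (∂/∂y)(3*x^2 + y*z) dy = (z) dy, which multiplied by dx ∧ dz gives (-z) dx ∧ dy ∧ dz
  d(6*y*z) includes (∂/∂z)(6*y*z) dz = (6*y) dz, which multiplied by dy ∧ dw gives (-6*y) dy ∧ dz ∧ dw
Collecting like 3-forms: d(omega) = (-z) dx ∧ dy ∧ dz + (-6*y) dy ∧ dz ∧ dw.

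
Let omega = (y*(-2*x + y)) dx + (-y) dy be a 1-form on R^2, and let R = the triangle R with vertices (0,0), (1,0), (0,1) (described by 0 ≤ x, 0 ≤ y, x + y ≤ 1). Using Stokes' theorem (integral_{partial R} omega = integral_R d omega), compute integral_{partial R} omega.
integral_(partial R) omega = 0

Stokes: integral_partial_R omega = integral_R d omega with d omega = (∂Q/∂x - ∂P/∂y) dx ∧ dy.
  ∂Q/∂x = 0
  ∂P/∂y = -2*x + 2*y
  integrand = ∂Q/∂x - ∂P/∂y = 2*x - 2*y.
Integrating over R: integral_0^1 integral_0^{1-x} (2*x - 2*y) dy dx = 0.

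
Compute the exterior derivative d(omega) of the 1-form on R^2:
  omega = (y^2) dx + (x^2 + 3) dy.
d(omega) = (2*x - 2*y) dx ∧ dy

For a 1-form omega = sum_i f_i dx_i, the exterior derivative is
  d(omega) = sum_{i < j} (∂f_j/∂x_i - ∂f_i/∂x_j) dx_i ∧ dx_j.
  coefficient of dx ∧ dy: ∂f_2/∂x - ∂f_1/∂y = ∂(x^2 + 3)/∂x - ∂(y^2)/∂y = 2*x - 2*y
Assembling: d(omega) = (2*x - 2*y) dx ∧ dy.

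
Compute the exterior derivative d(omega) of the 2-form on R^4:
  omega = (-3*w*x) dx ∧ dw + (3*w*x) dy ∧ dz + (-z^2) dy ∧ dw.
d(omega) = (3*w) dx ∧ dy ∧ dz + (3*x + 2*z) dy ∧ dz ∧ dw

For a 2-form omega = sum_{i<j} g_{ij} dx_i ∧ dx_j, the exterior derivative is
  d(omega) = sum_{i<j} d(g_{ij}) ∧ dx_i ∧ dx_j = sum_{i<j, k} (∂g_{ij}/∂x_k) dx_k ∧ dx_i ∧ dx_j.
Expand each term, using dx_k ∧ dx_i ∧ dx_j = sgn(permutation) dx_{(a)} ∧ dx_{(b)} ∧ dx_{(c)} with (a < b < c) sorted:
  d(3*w*x) includes (∂/∂x)(3*w*x) dx = (3*w) dx, which multiplied by dy ∧ dz gives (3*w) dx ∧ dy ∧ dz
  d(3*w*x) includes (∂/∂w)(3*w*x) dw = (3*x) dw, which multiplied by dy ∧ dz gives (3*x) dy ∧ dz ∧ dw
  d(-z^2) includes (∂/∂z)(-z^2) dz = (-2*z) dz, which multiplied by dy ∧ dw gives (2*z) dy ∧ dz ∧ dw
Collecting like 3-forms: d(omega) = (3*w) dx ∧ dy ∧ dz + (3*x + 2*z) dy ∧ dz ∧ dw.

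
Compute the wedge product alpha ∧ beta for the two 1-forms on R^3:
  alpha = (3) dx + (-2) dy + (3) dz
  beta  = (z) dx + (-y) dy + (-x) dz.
alpha ∧ beta = (-3*y + 2*z) dx ∧ dy + (-3*x - 3*z) dx ∧ dz + (2*x + 3*y) dy ∧ dz

Distribute the wedge, using dx_i ∧ dx_j = -dx_j ∧ dx_i and dx_i ∧ dx_i = 0. For each pair (i, j) with i < j, the coefficient of dx_i ∧ dx_j in alpha ∧ beta is (alpha_i * beta_j - alpha_j * beta_i). Collecting: alpha ∧ beta = (-3*y + 2*z) dx ∧ dy + (-3*x - 3*z) dx ∧ dz + (2*x + 3*y) dy ∧ dz.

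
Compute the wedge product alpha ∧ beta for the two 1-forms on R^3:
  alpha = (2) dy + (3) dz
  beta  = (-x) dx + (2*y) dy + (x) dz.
alpha ∧ beta = (2*x) dx ∧ dy + (2*x - 6*y) dy ∧ dz + (3*x) dx ∧ dz

Distribute the wedge, using dx_i ∧ dx_j = -dx_j ∧ dx_i and dx_i ∧ dx_i = 0. For each pair (i, j) with i < j, the coefficient of dx_i ∧ dx_j in alpha ∧ beta is (alpha_i * beta_j - alpha_j * beta_i). Collecting: alpha ∧ beta = (2*x) dx ∧ dy + (2*x - 6*y) dy ∧ dz + (3*x) dx ∧ dz.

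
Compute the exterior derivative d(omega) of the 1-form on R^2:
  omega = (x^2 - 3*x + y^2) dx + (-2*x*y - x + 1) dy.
d(omega) = (-4*y - 1) dx ∧ dy

For a 1-form omega = sum_i f_i dx_i, the exterior derivative is
  d(omega) = sum_{i < j} (∂f_j/∂x_i - ∂f_i/∂x_j) dx_i ∧ dx_j.
  coefficient of dx ∧ dy: ∂f_2/∂x - ∂f_1/∂y = ∂(-2*x*y - x + 1)/∂x - ∂(x^2 - 3*x + y^2)/∂y = -4*y - 1
Assembling: d(omega) = (-4*y - 1) dx ∧ dy.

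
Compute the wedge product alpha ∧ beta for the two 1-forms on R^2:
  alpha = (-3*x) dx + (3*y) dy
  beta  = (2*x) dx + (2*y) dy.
alpha ∧ beta = (-12*x*y) dx ∧ dy

Distribute the wedge, using dx_i ∧ dx_j = -dx_j ∧ dx_i and dx_i ∧ dx_i = 0. For each pair (i, j) with i < j, the coefficient of dx_i ∧ dx_j in alpha ∧ beta is (alpha_i * beta_j - alpha_j * beta_i). Collecting: alpha ∧ beta = (-12*x*y) dx ∧ dy.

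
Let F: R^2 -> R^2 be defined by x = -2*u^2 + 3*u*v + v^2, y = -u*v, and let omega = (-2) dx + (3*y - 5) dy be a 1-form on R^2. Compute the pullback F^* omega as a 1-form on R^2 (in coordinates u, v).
F^* omega = (3*u*v^2 + 8*u - v) du + (3*u^2*v - u - 4*v) dv

Using F^*(f dg) = (f ∘ F) d(g ∘ F), substitute each coordinate x_i by F_i(u, v) in f_i, and replace dx_i by d F_i = (∂F_i/∂u) du + (∂F_i/∂v) dv.
  For the x component: f_1(F) = -2; d F_1 = (-4*u + 3*v) du + (3*u + 2*v) dv
  For the y component: f_2(F) = -3*u*v - 5; d F_2 = (-v) du + (-u) dv
Combining and collecting du, dv coefficients:
  coeff of du: 3*u*v^2 + 8*u - v
  coeff of dv: 3*u^2*v - u - 4*v
F^* omega = (3*u*v^2 + 8*u - v) du + (3*u^2*v - u - 4*v) dv.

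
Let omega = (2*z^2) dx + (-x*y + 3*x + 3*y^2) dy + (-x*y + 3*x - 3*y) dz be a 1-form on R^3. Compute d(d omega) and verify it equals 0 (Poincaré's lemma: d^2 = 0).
d(d omega) = 0

Step 1: d omega = sum_{i<j} (∂f_j/∂x_i - ∂f_i/∂x_j) dx_i ∧ dx_j:
  coeff of dx ∧ dy: 3 - y
  coeff of dx ∧ dz: -y - 4*z + 3
  coeff of dy ∧ dz: -x - 3
Step 2: Apply d again to each 2-form coefficient. The only possible 3-form in R^3 is dx ∧ dy ∧ dz, with coefficient
  ∂(coeff of dy∧dz)/∂x - ∂(coeff of dx∧dz)/∂y + ∂(coeff of dx∧dy)/∂z
  = ∂/∂x (-x - 3) - ∂/∂y (-y - 4*z + 3) + ∂/∂z (3 - y).
Each of these terms simplifies to sums of mixed partials that cancel in pairs. The result is 0 (by equality of mixed partials for smooth functions — Schwarz / Clairaut).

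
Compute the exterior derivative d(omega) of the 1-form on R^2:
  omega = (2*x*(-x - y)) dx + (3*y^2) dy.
d(omega) = (2*x) dx ∧ dy

For a 1-form omega = sum_i f_i dx_i, the exterior derivative is
  d(omega) = sum_{i < j} (∂f_j/∂x_i - ∂f_i/∂x_j) dx_i ∧ dx_j.
  coefficient of dx ∧ dy: ∂f_2/∂x - ∂f_1/∂y = ∂(3*y^2)/∂x - ∂(2*x*(-x - y))/∂y = 2*x
Assembling: d(omega) = (2*x) dx ∧ dy.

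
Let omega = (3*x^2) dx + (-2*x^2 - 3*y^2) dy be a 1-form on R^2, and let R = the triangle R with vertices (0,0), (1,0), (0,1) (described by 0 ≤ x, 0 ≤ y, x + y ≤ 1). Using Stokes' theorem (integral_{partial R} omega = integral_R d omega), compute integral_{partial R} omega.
integral_(partial R) omega = -2/3

Stokes: integral_partial_R omega = integral_R d omega with d omega = (∂Q/∂x - ∂P/∂y) dx ∧ dy.
  ∂Q/∂x = -4*x
  ∂P/∂y = 0
  integrand = ∂Q/∂x - ∂P/∂y = -4*x.
Integrating over R: integral_0^1 integral_0^{1-x} (-4*x) dy dx = -2/3.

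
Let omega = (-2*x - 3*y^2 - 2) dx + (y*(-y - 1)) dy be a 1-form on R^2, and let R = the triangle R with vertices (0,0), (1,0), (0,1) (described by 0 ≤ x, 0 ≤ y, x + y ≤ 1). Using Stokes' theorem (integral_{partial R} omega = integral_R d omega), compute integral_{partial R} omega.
integral_(partial R) omega = 1

Stokes: integral_partial_R omega = integral_R d omega with d omega = (∂Q/∂x - ∂P/∂y) dx ∧ dy.
  ∂Q/∂x = 0
  ∂P/∂y = -6*y
  integrand = ∂Q/∂x - ∂P/∂y = 6*y.
Integrating over R: integral_0^1 integral_0^{1-x} (6*y) dy dx = 1.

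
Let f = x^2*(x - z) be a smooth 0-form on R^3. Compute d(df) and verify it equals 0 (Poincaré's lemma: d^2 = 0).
d(df) = 0

Step 1: df = sum_i (∂f/∂x_i) dx_i = (x*(3*x - 2*z)) dx + (0) dy + (-x^2) dz.
Step 2: Apply d again. Using the 1-form formula, the coefficient of dx ∧ dy in d(df) is ∂^2 f/∂x ∂y - ∂^2 f/∂y ∂x = (0) - (0) = 0 (equality of mixed partials for smooth f).
Similarly for dx ∧ dz and dy ∧ dz — all coefficients vanish. So d(df) = 0.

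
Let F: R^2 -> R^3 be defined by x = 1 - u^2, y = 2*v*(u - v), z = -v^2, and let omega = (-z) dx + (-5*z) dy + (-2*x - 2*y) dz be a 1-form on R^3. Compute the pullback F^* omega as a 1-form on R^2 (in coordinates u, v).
F^* omega = (2*v^2*(-u + 5*v)) du + (2*v*(-2*u^2 + 9*u*v - 14*v^2 + 2)) dv

Using F^*(f dg) = (f ∘ F) d(g ∘ F), substitute each coordinate x_i by F_i(u, v) in f_i, and replace dx_i by d F_i = (∂F_i/∂u) du + (∂F_i/∂v) dv.
  For the x component: f_1(F) = v^2; d F_1 = (-2*u) du + (0) dv
  For the y component: f_2(F) = 5*v^2; d F_2 = (2*v) du + (2*u - 4*v) dv
  For the z component: f_3(F) = 2*u^2 - 4*u*v + 4*v^2 - 2; d F_3 = (0) du + (-2*v) dv
Combining and collecting du, dv coefficients:
  coeff of du: 2*v^2*(-u + 5*v)
  coeff of dv: 2*v*(-2*u^2 + 9*u*v - 14*v^2 + 2)
F^* omega = (2*v^2*(-u + 5*v)) du + (2*v*(-2*u^2 + 9*u*v - 14*v^2 + 2)) dv.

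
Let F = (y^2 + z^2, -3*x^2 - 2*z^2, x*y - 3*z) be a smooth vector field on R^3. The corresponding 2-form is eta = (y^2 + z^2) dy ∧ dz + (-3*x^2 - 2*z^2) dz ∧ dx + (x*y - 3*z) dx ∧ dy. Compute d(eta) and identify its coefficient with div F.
d(eta) = (-3) dx ∧ dy ∧ dz; div F = -3

For a 2-form in R^3 of the form above, applying d gives a 3-form with coefficient ∂P/∂x + ∂Q/∂y + ∂R/∂z:
  ∂P/∂x = 0
  ∂Q/∂y = 0
  ∂R/∂z = -3
Sum = -3, which is exactly div F.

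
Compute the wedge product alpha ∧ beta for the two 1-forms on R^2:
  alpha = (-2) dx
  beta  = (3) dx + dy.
alpha ∧ beta = (-2) dx ∧ dy

Distribute the wedge, using dx_i ∧ dx_j = -dx_j ∧ dx_i and dx_i ∧ dx_i = 0. For each pair (i, j) with i < j, the coefficient of dx_i ∧ dx_j in alpha ∧ beta is (alpha_i * beta_j - alpha_j * beta_i). Collecting: alpha ∧ beta = (-2) dx ∧ dy.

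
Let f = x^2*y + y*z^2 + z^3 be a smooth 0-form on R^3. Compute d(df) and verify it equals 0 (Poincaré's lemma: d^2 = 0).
d(df) = 0

Step 1: df = sum_i (∂f/∂x_i) dx_i = (2*x*y) dx + (x^2 + z^2) dy + (z*(2*y + 3*z)) dz.
Step 2: Apply d again. Using the 1-form formula, the coefficient of dx ∧ dy in d(df) is ∂^2 f/∂x ∂y - ∂^2 f/∂y ∂x = (2*x) - (2*x) = 0 (equality of mixed partials for smooth f).
Similarly for dx ∧ dz and dy ∧ dz — all coefficients vanish. So d(df) = 0.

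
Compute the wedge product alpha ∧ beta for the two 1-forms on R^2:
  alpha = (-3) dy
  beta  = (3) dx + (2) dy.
alpha ∧ beta = (9) dx ∧ dy

Distribute the wedge, using dx_i ∧ dx_j = -dx_j ∧ dx_i and dx_i ∧ dx_i = 0. For each pair (i, j) with i < j, the coefficient of dx_i ∧ dx_j in alpha ∧ beta is (alpha_i * beta_j - alpha_j * beta_i). Collecting: alpha ∧ beta = (9) dx ∧ dy.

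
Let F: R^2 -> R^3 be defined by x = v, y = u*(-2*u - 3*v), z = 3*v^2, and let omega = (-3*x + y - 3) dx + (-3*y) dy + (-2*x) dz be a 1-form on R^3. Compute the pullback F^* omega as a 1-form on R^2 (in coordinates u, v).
F^* omega = (3*u*(-8*u^2 - 18*u*v - 9*v^2)) du + (-18*u^3 - 27*u^2*v - 2*u^2 - 3*u*v - 12*v^2 - 3*v - 3) dv

Using F^*(f dg) = (f ∘ F) d(g ∘ F), substitute each coordinate x_i by F_i(u, v) in f_i, and replace dx_i by d F_i = (∂F_i/∂u) du + (∂F_i/∂v) dv.
  For the x component: f_1(F) = -2*u^2 - 3*u*v - 3*v - 3; d F_1 = (0) du + (1) dv
  For the y component: f_2(F) = 3*u*(2*u + 3*v); d F_2 = (-4*u - 3*v) du + (-3*u) dv
  For the z component: f_3(F) = -2*v; d F_3 = (0) du + (6*v) dv
Combining and collecting du, dv coefficients:
  coeff of du: 3*u*(-8*u^2 - 18*u*v - 9*v^2)
  coeff of dv: -18*u^3 - 27*u^2*v - 2*u^2 - 3*u*v - 12*v^2 - 3*v - 3
F^* omega = (3*u*(-8*u^2 - 18*u*v - 9*v^2)) du + (-18*u^3 - 27*u^2*v - 2*u^2 - 3*u*v - 12*v^2 - 3*v - 3) dv.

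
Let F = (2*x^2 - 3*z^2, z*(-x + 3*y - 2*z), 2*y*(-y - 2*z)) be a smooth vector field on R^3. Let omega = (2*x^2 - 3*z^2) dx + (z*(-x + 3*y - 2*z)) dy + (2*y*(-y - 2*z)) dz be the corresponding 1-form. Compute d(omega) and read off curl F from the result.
d(omega) = (x - 7*y) dy ∧ dz + (-6*z) dz ∧ dx + (-z) dx ∧ dy; curl F = (x - 7*y, -6*z, -z)

d omega = sum_{i<j} (∂f_j/∂x_i - ∂f_i/∂x_j) dx_i ∧ dx_j. Under the identification (dy ∧ dz, dz ∧ dx, dx ∧ dy) ↔ (e_x, e_y, e_z), the coefficients are exactly the components of curl F. Compute:
  ∂R/∂y - ∂Q/∂z = (-4*y - 4*z) - (-x + 3*y - 4*z) = x - 7*y
  ∂P/∂z - ∂R/∂x = (-6*z) - (0) = -6*z
  ∂Q/∂x - ∂P/∂y = (-z) - (0) = -z.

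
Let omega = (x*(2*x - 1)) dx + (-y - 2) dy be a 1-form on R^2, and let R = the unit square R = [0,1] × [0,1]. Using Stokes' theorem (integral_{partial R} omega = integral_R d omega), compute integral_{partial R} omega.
integral_(partial R) omega = 0

Stokes: integral_partial_R omega = integral_R d omega with d omega = (∂Q/∂x - ∂P/∂y) dx ∧ dy.
  ∂Q/∂x = 0
  ∂P/∂y = 0
  integrand = ∂Q/∂x - ∂P/∂y = 0.
Integrating over R: integral_0^1 integral_0^1 (0) dx dy = 0.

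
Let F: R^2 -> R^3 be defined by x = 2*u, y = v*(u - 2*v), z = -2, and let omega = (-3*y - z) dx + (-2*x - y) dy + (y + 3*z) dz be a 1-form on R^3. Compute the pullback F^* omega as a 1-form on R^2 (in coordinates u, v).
F^* omega = (-u*v^2 - 10*u*v + 2*v^3 + 12*v^2 + 4) du + (-u^2*v - 4*u^2 + 6*u*v^2 + 16*u*v - 8*v^3) dv

Using F^*(f dg) = (f ∘ F) d(g ∘ F), substitute each coordinate x_i by F_i(u, v) in f_i, and replace dx_i by d F_i = (∂F_i/∂u) du + (∂F_i/∂v) dv.
  For the x component: f_1(F) = -3*u*v + 6*v^2 + 2; d F_1 = (2) du + (0) dv
  For the y component: f_2(F) = -u*v - 4*u + 2*v^2; d F_2 = (v) du + (u - 4*v) dv
  For the z component: f_3(F) = u*v - 2*v^2 - 6; d F_3 = (0) du + (0) dv
Combining and collecting du, dv coefficients:
  coeff of du: -u*v^2 - 10*u*v + 2*v^3 + 12*v^2 + 4
  coeff of dv: -u^2*v - 4*u^2 + 6*u*v^2 + 16*u*v - 8*v^3
F^* omega = (-u*v^2 - 10*u*v + 2*v^3 + 12*v^2 + 4) du + (-u^2*v - 4*u^2 + 6*u*v^2 + 16*u*v - 8*v^3) dv.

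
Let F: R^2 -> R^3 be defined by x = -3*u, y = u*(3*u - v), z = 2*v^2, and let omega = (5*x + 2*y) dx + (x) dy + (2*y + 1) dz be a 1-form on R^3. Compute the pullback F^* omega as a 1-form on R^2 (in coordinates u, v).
F^* omega = (9*u*(-4*u + v + 5)) du + (24*u^2*v + 3*u^2 - 8*u*v^2 + 4*v) dv

Using F^*(f dg) = (f ∘ F) d(g ∘ F), substitute each coordinate x_i by F_i(u, v) in f_i, and replace dx_i by d F_i = (∂F_i/∂u) du + (∂F_i/∂v) dv.
  For the x component: f_1(F) = u*(6*u - 2*v - 15); d F_1 = (-3) du + (0) dv
  For the y component: f_2(F) = -3*u; d F_2 = (6*u - v) du + (-u) dv
  For the z component: f_3(F) = 6*u^2 - 2*u*v + 1; d F_3 = (0) du + (4*v) dv
Combining and collecting du, dv coefficients:
  coeff of du: 9*u*(-4*u + v + 5)
  coeff of dv: 24*u^2*v + 3*u^2 - 8*u*v^2 + 4*v
F^* omega = (9*u*(-4*u + v + 5)) du + (24*u^2*v + 3*u^2 - 8*u*v^2 + 4*v) dv.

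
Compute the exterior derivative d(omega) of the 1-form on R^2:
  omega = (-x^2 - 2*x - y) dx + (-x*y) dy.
d(omega) = (1 - y) dx ∧ dy

For a 1-form omega = sum_i f_i dx_i, the exterior derivative is
  d(omega) = sum_{i < j} (∂f_j/∂x_i - ∂f_i/∂x_j) dx_i ∧ dx_j.
  coefficient of dx ∧ dy: ∂f_2/∂x - ∂f_1/∂y = ∂(-x*y)/∂x - ∂(-x^2 - 2*x - y)/∂y = 1 - y
Assembling: d(omega) = (1 - y) dx ∧ dy.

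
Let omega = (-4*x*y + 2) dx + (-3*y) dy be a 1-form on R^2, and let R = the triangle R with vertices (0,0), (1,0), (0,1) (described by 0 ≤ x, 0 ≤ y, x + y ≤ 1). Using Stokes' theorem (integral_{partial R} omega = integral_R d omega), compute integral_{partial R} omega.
integral_(partial R) omega = 2/3

Stokes: integral_partial_R omega = integral_R d omega with d omega = (∂Q/∂x - ∂P/∂y) dx ∧ dy.
  ∂Q/∂x = 0
  ∂P/∂y = -4*x
  integrand = ∂Q/∂x - ∂P/∂y = 4*x.
Integrating over R: integral_0^1 integral_0^{1-x} (4*x) dy dx = 2/3.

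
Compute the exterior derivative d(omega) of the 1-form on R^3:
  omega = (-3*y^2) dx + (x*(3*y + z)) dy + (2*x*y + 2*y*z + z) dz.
d(omega) = (9*y + z) dx ∧ dy + (2*y) dx ∧ dz + (x + 2*z) dy ∧ dz

For a 1-form omega = sum_i f_i dx_i, the exterior derivative is
  d(omega) = sum_{i < j} (∂f_j/∂x_i - ∂f_i/∂x_j) dx_i ∧ dx_j.
  coefficient of dx ∧ dy: ∂f_2/∂x - ∂f_1/∂y = ∂(x*(3*y + z))/∂x - ∂(-3*y^2)/∂y = 9*y + z
  coefficient of dx ∧ dz: ∂f_3/∂x - ∂f_1/∂z = ∂(2*x*y + 2*y*z + z)/∂x - ∂(-3*y^2)/∂z = 2*y
  coefficient of dy ∧ dz: ∂f_3/∂y - ∂f_2/∂z = ∂(2*x*y + 2*y*z + z)/∂y - ∂(x*(3*y + z))/∂z = x + 2*z
Assembling: d(omega) = (9*y + z) dx ∧ dy + (2*y) dx ∧ dz + (x + 2*z) dy ∧ dz.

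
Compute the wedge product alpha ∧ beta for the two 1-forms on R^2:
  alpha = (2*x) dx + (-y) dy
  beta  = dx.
alpha ∧ beta = (y) dx ∧ dy

Distribute the wedge, using dx_i ∧ dx_j = -dx_j ∧ dx_i and dx_i ∧ dx_i = 0. For each pair (i, j) with i < j, the coefficient of dx_i ∧ dx_j in alpha ∧ beta is (alpha_i * beta_j - alpha_j * beta_i). Collecting: alpha ∧ beta = (y) dx ∧ dy.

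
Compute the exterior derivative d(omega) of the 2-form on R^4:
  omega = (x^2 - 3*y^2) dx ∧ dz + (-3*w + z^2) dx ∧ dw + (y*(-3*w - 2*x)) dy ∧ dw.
d(omega) = (6*y) dx ∧ dy ∧ dz + (-2*z) dx ∧ dz ∧ dw + (-2*y) dx ∧ dy ∧ dw

For a 2-form omega = sum_{i<j} g_{ij} dx_i ∧ dx_j, the exterior derivative is
  d(omega) = sum_{i<j} d(g_{ij}) ∧ dx_i ∧ dx_j = sum_{i<j, k} (∂g_{ij}/∂x_k) dx_k ∧ dx_i ∧ dx_j.
Expand each term, using dx_k ∧ dx_i ∧ dx_j = sgn(permutation) dx_{(a)} ∧ dx_{(b)} ∧ dx_{(c)} with (a < b < c) sorted:
  d(x^2 - 3*y^2) includes (∂/∂y)(x^2 - 3*y^2) dy = (-6*y) dy, which multiplied by dx ∧ dz gives (6*y) dx ∧ dy ∧ dz
  d(-3*w + z^2) includes (∂/∂z)(-3*w + z^2) dz = (2*z) dz, which multiplied by dx ∧ dw gives (-2*z) dx ∧ dz ∧ dw
  d(y*(-3*w - 2*x)) includes (∂/∂x)(y*(-3*w - 2*x)) dx = (-2*y) dx, which multiplied by dy ∧ dw gives (-2*y) dx ∧ dy ∧ dw
Collecting like 3-forms: d(omega) = (6*y) dx ∧ dy ∧ dz + (-2*z) dx ∧ dz ∧ dw + (-2*y) dx ∧ dy ∧ dw.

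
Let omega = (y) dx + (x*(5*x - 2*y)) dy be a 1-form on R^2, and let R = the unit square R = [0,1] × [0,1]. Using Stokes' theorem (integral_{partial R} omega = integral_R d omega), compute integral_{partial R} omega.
integral_(partial R) omega = 3

Stokes: integral_partial_R omega = integral_R d omega with d omega = (∂Q/∂x - ∂P/∂y) dx ∧ dy.
  ∂Q/∂x = 10*x - 2*y
  ∂P/∂y = 1
  integrand = ∂Q/∂x - ∂P/∂y = 10*x - 2*y - 1.
Integrating over R: integral_0^1 integral_0^1 (10*x - 2*y - 1) dx dy = 3.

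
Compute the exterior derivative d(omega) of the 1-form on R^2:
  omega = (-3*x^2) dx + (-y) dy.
d(omega) = 0

For a 1-form omega = sum_i f_i dx_i, the exterior derivative is
  d(omega) = sum_{i < j} (∂f_j/∂x_i - ∂f_i/∂x_j) dx_i ∧ dx_j.

Assembling: d(omega) = 0.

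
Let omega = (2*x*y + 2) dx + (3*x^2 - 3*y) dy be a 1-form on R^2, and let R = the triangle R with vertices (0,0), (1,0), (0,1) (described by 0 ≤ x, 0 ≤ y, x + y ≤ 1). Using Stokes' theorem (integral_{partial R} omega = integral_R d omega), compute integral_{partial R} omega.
integral_(partial R) omega = 2/3

Stokes: integral_partial_R omega = integral_R d omega with d omega = (∂Q/∂x - ∂P/∂y) dx ∧ dy.
  ∂Q/∂x = 6*x
  ∂P/∂y = 2*x
  integrand = ∂Q/∂x - ∂P/∂y = 4*x.
Integrating over R: integral_0^1 integral_0^{1-x} (4*x) dy dx = 2/3.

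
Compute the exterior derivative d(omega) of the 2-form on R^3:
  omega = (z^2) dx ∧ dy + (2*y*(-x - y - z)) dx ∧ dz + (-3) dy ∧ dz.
d(omega) = (2*x + 4*y + 4*z) dx ∧ dy ∧ dz

For a 2-form omega = sum_{i<j} g_{ij} dx_i ∧ dx_j, the exterior derivative is
  d(omega) = sum_{i<j} d(g_{ij}) ∧ dx_i ∧ dx_j = sum_{i<j, k} (∂g_{ij}/∂x_k) dx_k ∧ dx_i ∧ dx_j.
Expand each term, using dx_k ∧ dx_i ∧ dx_j = sgn(permutation) dx_{(a)} ∧ dx_{(b)} ∧ dx_{(c)} with (a < b < c) sorted:
  d(z^2) includes (∂/∂z)(z^2) dz = (2*z) dz, which multiplied by dx ∧ dy gives (2*z) dx ∧ dy ∧ dz
  d(2*y*(-x - y - z)) includes (∂/∂y)(2*y*(-x - y - z)) dy = (-2*x - 4*y - 2*z) dy, which multiplied by dx ∧ dz gives (2*x + 4*y + 2*z) dx ∧ dy ∧ dz
Collecting like 3-forms: d(omega) = (2*x + 4*y + 4*z) dx ∧ dy ∧ dz.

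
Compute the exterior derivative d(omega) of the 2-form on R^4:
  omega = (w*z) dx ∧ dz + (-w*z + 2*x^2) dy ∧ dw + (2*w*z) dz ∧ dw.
d(omega) = (z) dx ∧ dz ∧ dw + (4*x) dx ∧ dy ∧ dw + (w) dy ∧ dz ∧ dw

For a 2-form omega = sum_{i<j} g_{ij} dx_i ∧ dx_j, the exterior derivative is
  d(omega) = sum_{i<j} d(g_{ij}) ∧ dx_i ∧ dx_j = sum_{i<j, k} (∂g_{ij}/∂x_k) dx_k ∧ dx_i ∧ dx_j.
Expand each term, using dx_k ∧ dx_i ∧ dx_j = sgn(permutation) dx_{(a)} ∧ dx_{(b)} ∧ dx_{(c)} with (a < b < c) sorted:
  d(w*z) includes (∂/∂w)(w*z) dw = (z) dw, which multiplied by dx ∧ dz gives (z) dx ∧ dz ∧ dw
  d(-w*z + 2*x^2) includes (∂/∂x)(-w*z + 2*x^2) dx = (4*x) dx, which multiplied by dy ∧ dw gives (4*x) dx ∧ dy ∧ dw
  d(-w*z + 2*x^2) includes (∂/∂z)(-w*z + 2*x^2) dz = (-w) dz, which multiplied by dy ∧ dw gives (w) dy ∧ dz ∧ dw
Collecting like 3-forms: d(omega) = (z) dx ∧ dz ∧ dw + (4*x) dx ∧ dy ∧ dw + (w) dy ∧ dz ∧ dw.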